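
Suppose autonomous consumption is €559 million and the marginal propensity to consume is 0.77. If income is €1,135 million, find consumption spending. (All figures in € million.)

C = 1432.95

C = 559 + 0.77(1135) = 559 + 873.95 = 1432.95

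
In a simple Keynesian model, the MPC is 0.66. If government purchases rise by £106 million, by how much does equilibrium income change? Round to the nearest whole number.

The multiplier is 1/(1 − MPC) = 1/0.34.
ΔY = 106/0.34 = 311.76 ≈ 312

ΔY ≈ 312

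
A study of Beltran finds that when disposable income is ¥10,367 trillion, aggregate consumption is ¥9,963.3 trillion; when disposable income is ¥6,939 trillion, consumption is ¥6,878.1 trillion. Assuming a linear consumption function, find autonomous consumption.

a = 633

MPC = ΔC/ΔY = (9963.3 − 6878.1)/(10367 − 6939) = 3085.2/3428 = 0.9
a = C − MPC·Y = 6878.1 − 0.9(6939) = 6878.1 − 6245.1 = 633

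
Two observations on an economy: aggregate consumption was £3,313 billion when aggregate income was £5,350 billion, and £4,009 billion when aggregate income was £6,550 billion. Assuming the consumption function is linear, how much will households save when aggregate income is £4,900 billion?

MPC = (4009 − 3313)/(6550 − 5350) = 696/1200 = 0.58
a = 3313 − 0.58(5350) = 3313 − 3103 = 210
C = 210 + 0.58(4900) = 3052
S = 4900 − 3052 = 1848

S = 1848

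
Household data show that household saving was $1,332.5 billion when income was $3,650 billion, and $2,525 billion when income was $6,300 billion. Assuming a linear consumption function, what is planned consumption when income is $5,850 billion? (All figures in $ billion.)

C = 3527.5

MPS = ΔS/ΔY = (2525 − 1332.5)/(6300 − 3650) = 1192.5/2650 = 0.45
MPC = 1 − MPS = 0.55
Autonomous saving = 1332.5 − 0.45(3650) = -310, so a = 310
C = 310 + 0.55(5850) = 310 + 3217.5 = 3527.5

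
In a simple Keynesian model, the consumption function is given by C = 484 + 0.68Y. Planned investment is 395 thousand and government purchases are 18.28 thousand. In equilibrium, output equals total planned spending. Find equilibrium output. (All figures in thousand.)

Y = 2804

Y = C + I + G = 484 + 0.68Y + 395 + 18.28
Y − 0.68Y = 897.28
0.32Y = 897.28, so Y = 897.28/0.32 = 2804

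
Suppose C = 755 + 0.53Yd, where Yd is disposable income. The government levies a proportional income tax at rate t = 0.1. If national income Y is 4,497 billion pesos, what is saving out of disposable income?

Yd = (1 − 0.1)(4497) = 0.9(4497) = 4047.3
C = 755 + 0.53(4047.3) = 755 + 2145.069 = 2900.069
S = Yd − C = 4047.3 − 2900.069 = 1147.231

S = 1147.231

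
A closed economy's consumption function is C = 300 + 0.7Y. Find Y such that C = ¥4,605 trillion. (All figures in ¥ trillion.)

Y = 6150

300 + 0.7Y = 4605
0.7Y = 4305, so Y = 4305/0.7 = 6150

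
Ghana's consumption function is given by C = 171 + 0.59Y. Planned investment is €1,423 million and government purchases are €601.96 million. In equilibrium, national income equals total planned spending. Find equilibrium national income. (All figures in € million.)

Y = 5356

Y = C + I + G = 171 + 0.59Y + 1423 + 601.96
Y − 0.59Y = 2195.96
0.41Y = 2195.96, so Y = 2195.96/0.41 = 5356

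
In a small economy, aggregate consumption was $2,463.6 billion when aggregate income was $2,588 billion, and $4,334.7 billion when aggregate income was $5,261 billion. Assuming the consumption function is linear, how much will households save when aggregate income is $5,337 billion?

MPC = (4334.7 − 2463.6)/(5261 − 2588) = 1871.1/2673 = 0.7
a = 2463.6 − 0.7(2588) = 2463.6 − 1811.6 = 652
C = 652 + 0.7(5337) = 4387.9
S = 5337 − 4387.9 = 949.1

S = 949.1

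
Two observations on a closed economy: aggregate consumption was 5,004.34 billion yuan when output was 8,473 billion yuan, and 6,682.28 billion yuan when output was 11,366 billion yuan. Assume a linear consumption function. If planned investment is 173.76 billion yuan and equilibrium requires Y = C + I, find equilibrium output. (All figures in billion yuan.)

MPC = (6682.28 − 5004.34)/(11366 − 8473) = 1677.94/2893 = 0.58
a = 5004.34 − 0.58(8473) = 90
Equilibrium: Y = 90 + 0.58Y + 173.76
0.42Y = 263.76, so Y = 263.76/0.42 = 628

Y = 628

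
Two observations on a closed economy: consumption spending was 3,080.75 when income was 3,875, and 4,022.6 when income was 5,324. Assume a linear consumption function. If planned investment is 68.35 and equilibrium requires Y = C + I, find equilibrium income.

MPC = (4022.6 − 3080.75)/(5324 − 3875) = 941.85/1449 = 0.65
a = 3080.75 − 0.65(3875) = 562
Equilibrium: Y = 562 + 0.65Y + 68.35
0.35Y = 630.35, so Y = 630.35/0.35 = 1801

Y = 1801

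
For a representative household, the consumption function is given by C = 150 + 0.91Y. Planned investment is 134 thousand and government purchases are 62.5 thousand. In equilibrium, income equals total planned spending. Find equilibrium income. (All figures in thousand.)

Y = C + I + G = 150 + 0.91Y + 134 + 62.5
Y − 0.91Y = 346.5
0.09Y = 346.5, so Y = 346.5/0.09 = 3850

Y = 3850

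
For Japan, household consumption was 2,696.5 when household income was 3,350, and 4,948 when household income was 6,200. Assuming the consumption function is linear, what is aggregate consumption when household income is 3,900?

C = 3131

MPC = (4948 − 2696.5)/(6200 − 3350) = 2251.5/2850 = 0.79
a = 2696.5 − 0.79(3350) = 2696.5 − 2646.5 = 50
C = 50 + 0.79(3900) = 50 + 3081 = 3131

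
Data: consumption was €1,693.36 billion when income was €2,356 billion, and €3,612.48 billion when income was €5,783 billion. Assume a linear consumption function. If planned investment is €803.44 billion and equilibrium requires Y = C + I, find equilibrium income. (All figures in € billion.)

Y = 2676

MPC = (3612.48 − 1693.36)/(5783 − 2356) = 1919.12/3427 = 0.56
a = 1693.36 − 0.56(2356) = 374
Equilibrium: Y = 374 + 0.56Y + 803.44
0.44Y = 1177.44, so Y = 1177.44/0.44 = 2676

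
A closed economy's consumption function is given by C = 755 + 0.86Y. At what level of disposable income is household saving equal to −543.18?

S = Y − C = -755 + 0.14Y
-755 + 0.14Y = -543.18, so 0.14Y = 211.82 and Y = 1513

Y = 1513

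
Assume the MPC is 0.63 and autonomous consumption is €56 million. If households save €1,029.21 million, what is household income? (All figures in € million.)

S = Y − C = -56 + 0.37Y
-56 + 0.37Y = 1029.21, so 0.37Y = 1085.21 and Y = 2933

Y = 2933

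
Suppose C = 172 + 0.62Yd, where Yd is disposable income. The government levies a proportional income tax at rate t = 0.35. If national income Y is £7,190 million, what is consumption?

Yd = (1 − 0.35)(7190) = 0.65(7190) = 4673.5
C = 172 + 0.62(4673.5) = 172 + 2897.57 = 3069.57

C = 3069.57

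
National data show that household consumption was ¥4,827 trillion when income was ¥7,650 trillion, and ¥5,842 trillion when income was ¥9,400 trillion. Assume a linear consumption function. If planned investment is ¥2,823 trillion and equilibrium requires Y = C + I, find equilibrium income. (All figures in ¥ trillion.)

Y = 7650

MPC = (5842 − 4827)/(9400 − 7650) = 1015/1750 = 0.58
a = 4827 − 0.58(7650) = 390
Equilibrium: Y = 390 + 0.58Y + 2823
0.42Y = 3213, so Y = 3213/0.42 = 7650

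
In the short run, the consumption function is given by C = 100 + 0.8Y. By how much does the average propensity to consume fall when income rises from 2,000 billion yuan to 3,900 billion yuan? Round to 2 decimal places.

At Y = 2000: C = 100 + 0.8(2000) = 1700, APC = 1700/2000 = 0.850
At Y = 3900: C = 3220, APC = 3220/3900 = 0.826
Fall in APC = 0.850 − 0.826 = 0.024 ≈ 0.02

ΔAPC = 0.02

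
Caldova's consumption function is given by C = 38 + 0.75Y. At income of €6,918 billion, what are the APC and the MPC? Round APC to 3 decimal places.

APC = 0.755; MPC = 0.75

MPC = 0.75 (the slope of the consumption function)
C = 38 + 0.75(6918) = 5226.5, so APC = 5226.5/6918 = 0.755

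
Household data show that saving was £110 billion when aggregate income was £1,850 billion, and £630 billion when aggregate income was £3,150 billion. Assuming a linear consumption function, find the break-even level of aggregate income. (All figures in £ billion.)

MPS = ΔS/ΔY = (630 − 110)/(3150 − 1850) = 520/1300 = 0.4
MPC = 1 − MPS = 0.6
From S(1850) = 110: −a + 0.4(1850) = 110, so a = 740 − 110 = 630
Break-even (S = 0): Y = a/MPS = 630/0.4 = 1575

Y = 1575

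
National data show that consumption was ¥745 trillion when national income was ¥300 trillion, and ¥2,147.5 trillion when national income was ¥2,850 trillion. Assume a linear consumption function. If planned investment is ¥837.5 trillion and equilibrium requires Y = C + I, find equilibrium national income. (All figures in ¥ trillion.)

MPC = (2147.5 − 745)/(2850 − 300) = 1402.5/2550 = 0.55
a = 745 − 0.55(300) = 580
Equilibrium: Y = 580 + 0.55Y + 837.5
0.45Y = 1417.5, so Y = 1417.5/0.45 = 3150

Y = 3150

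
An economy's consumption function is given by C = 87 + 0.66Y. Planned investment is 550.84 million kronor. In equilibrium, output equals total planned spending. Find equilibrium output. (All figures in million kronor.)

Y = 1876

Y = C + I = 87 + 0.66Y + 550.84
Y − 0.66Y = 637.84
0.34Y = 637.84, so Y = 637.84/0.34 = 1876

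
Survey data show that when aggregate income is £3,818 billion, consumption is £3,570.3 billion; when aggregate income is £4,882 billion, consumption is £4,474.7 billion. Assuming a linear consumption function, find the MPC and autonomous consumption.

MPC = 0.85; a = 325

MPC = ΔC/ΔY = (4474.7 − 3570.3)/(4882 − 3818) = 904.4/1064 = 0.85
a = C − MPC·Y = 3570.3 − 0.85(3818) = 3570.3 − 3245.3 = 325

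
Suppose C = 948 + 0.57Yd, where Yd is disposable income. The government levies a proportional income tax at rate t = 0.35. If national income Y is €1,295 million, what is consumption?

C = 1427.7975

Yd = (1 − 0.35)(1295) = 0.65(1295) = 841.75
C = 948 + 0.57(841.75) = 948 + 479.7975 = 1427.7975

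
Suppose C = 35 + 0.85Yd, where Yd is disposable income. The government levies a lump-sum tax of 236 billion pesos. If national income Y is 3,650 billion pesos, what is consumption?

C = 2936.9

Yd = Y − T = 3650 − 236 = 3414
C = 35 + 0.85(3414) = 35 + 2901.9 = 2936.9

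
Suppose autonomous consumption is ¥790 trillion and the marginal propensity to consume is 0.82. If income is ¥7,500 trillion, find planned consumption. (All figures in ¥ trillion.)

C = 790 + 0.82(7500) = 790 + 6150 = 6940

C = 6940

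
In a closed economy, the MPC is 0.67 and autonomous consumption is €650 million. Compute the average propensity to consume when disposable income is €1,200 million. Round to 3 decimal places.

APC = 1.212

C = 650 + 0.67(1200) = 1454
APC = C/Y = 1454/1200 = 1.212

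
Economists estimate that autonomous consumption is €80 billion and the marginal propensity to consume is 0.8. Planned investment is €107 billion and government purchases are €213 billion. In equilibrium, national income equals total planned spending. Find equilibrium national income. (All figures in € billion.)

Y = 2000

Y = C + I + G = 80 + 0.8Y + 107 + 213
Y − 0.8Y = 400
0.2Y = 400, so Y = 400/0.2 = 2000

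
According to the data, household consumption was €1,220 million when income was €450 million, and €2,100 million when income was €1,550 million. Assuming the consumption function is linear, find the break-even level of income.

Y = 4300

MPC = (2100 − 1220)/(1550 − 450) = 880/1100 = 0.8
a = 1220 − 0.8(450) = 1220 − 360 = 860
Break-even: Y = a/(1−MPC) = 860/0.2 = 4300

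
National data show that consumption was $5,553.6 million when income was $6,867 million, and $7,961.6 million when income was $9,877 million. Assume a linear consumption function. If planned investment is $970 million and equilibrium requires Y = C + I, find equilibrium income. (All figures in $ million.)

Y = 5150

MPC = (7961.6 − 5553.6)/(9877 − 6867) = 2408/3010 = 0.8
a = 5553.6 − 0.8(6867) = 60
Equilibrium: Y = 60 + 0.8Y + 970
0.2Y = 1030, so Y = 1030/0.2 = 5150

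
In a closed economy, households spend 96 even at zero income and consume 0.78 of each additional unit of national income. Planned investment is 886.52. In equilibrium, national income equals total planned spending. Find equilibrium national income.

Y = C + I = 96 + 0.78Y + 886.52
Y − 0.78Y = 982.52
0.22Y = 982.52, so Y = 982.52/0.22 = 4466

Y = 4466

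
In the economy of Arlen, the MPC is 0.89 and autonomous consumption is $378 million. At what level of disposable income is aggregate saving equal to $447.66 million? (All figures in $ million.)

S = Y − C = -378 + 0.11Y
-378 + 0.11Y = 447.66, so 0.11Y = 825.66 and Y = 7506

Y = 7506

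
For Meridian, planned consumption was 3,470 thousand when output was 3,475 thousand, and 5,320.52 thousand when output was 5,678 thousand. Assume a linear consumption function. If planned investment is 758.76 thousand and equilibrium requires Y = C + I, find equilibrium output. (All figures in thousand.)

Y = 8186

MPC = (5320.52 − 3470)/(5678 − 3475) = 1850.52/2203 = 0.84
a = 3470 − 0.84(3475) = 551
Equilibrium: Y = 551 + 0.84Y + 758.76
0.16Y = 1309.76, so Y = 1309.76/0.16 = 8186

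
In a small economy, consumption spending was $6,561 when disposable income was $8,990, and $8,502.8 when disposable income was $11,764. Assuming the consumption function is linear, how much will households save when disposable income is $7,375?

S = 1944.5

MPC = (8502.8 − 6561)/(11764 − 8990) = 1941.8/2774 = 0.7
a = 6561 − 0.7(8990) = 6561 − 6293 = 268
C = 268 + 0.7(7375) = 5430.5
S = 7375 − 5430.5 = 1944.5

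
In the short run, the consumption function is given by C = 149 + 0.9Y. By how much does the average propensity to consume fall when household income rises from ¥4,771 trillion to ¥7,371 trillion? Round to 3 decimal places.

ΔAPC = 0.011

At Y = 4771: C = 149 + 0.9(4771) = 4442.9, APC = 4442.9/4771 = 0.9312
At Y = 7371: C = 6782.9, APC = 6782.9/7371 = 0.9202
Fall in APC = 0.9312 − 0.9202 = 0.011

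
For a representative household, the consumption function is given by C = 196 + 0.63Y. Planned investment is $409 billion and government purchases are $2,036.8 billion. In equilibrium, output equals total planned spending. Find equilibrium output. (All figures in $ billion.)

Y = C + I + G = 196 + 0.63Y + 409 + 2036.8
Y − 0.63Y = 2641.8
0.37Y = 2641.8, so Y = 2641.8/0.37 = 7140

Y = 7140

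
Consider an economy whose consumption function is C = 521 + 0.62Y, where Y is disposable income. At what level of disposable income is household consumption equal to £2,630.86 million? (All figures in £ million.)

Y = 3403

521 + 0.62Y = 2630.86
0.62Y = 2109.86, so Y = 2109.86/0.62 = 3403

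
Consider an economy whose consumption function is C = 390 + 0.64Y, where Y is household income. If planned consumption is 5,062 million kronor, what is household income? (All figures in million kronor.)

Y = 7300

390 + 0.64Y = 5062
0.64Y = 4672, so Y = 4672/0.64 = 7300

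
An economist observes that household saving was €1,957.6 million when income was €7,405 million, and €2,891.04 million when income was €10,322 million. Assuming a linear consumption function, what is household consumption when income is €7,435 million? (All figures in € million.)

MPS = ΔS/ΔY = (2891.04 − 1957.6)/(10322 − 7405) = 933.44/2917 = 0.32
MPC = 1 − MPS = 0.68
Autonomous saving = 1957.6 − 0.32(7405) = -412, so a = 412
C = 412 + 0.68(7435) = 412 + 5055.8 = 5467.8

C = 5467.8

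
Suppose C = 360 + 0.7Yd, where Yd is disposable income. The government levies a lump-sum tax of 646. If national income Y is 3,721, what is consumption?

C = 2512.5

Yd = Y − T = 3721 − 646 = 3075
C = 360 + 0.7(3075) = 360 + 2152.5 = 2512.5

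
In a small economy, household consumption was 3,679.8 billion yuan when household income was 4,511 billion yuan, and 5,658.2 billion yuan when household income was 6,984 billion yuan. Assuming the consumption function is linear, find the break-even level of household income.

MPC = (5658.2 − 3679.8)/(6984 − 4511) = 1978.4/2473 = 0.8
a = 3679.8 − 0.8(4511) = 3679.8 − 3608.8 = 71
Break-even: Y = a/(1−MPC) = 71/0.2 = 355

Y = 355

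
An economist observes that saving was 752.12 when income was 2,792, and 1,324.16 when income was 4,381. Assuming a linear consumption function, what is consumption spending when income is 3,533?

MPS = ΔS/ΔY = (1324.16 − 752.12)/(4381 − 2792) = 572.04/1589 = 0.36
MPC = 1 − MPS = 0.64
Autonomous saving = 752.12 − 0.36(2792) = -253, so a = 253
C = 253 + 0.64(3533) = 253 + 2261.12 = 2514.12

C = 2514.12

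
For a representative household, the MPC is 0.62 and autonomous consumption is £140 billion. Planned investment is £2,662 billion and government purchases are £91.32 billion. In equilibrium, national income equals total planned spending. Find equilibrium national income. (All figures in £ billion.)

Y = 7614

Y = C + I + G = 140 + 0.62Y + 2662 + 91.32
Y − 0.62Y = 2893.32
0.38Y = 2893.32, so Y = 2893.32/0.38 = 7614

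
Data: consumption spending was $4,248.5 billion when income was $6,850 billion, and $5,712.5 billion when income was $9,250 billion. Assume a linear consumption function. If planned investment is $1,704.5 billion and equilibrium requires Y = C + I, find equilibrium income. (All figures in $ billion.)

Y = 4550

MPC = (5712.5 − 4248.5)/(9250 − 6850) = 1464/2400 = 0.61
a = 4248.5 − 0.61(6850) = 70
Equilibrium: Y = 70 + 0.61Y + 1704.5
0.39Y = 1774.5, so Y = 1774.5/0.39 = 4550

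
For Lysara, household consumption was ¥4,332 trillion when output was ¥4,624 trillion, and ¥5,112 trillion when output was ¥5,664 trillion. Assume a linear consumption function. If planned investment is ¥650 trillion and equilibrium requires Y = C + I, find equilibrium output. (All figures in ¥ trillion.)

MPC = (5112 − 4332)/(5664 − 4624) = 780/1040 = 0.75
a = 4332 − 0.75(4624) = 864
Equilibrium: Y = 864 + 0.75Y + 650
0.25Y = 1514, so Y = 1514/0.25 = 6056

Y = 6056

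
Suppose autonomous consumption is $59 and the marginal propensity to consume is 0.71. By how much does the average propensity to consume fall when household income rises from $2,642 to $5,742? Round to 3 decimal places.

ΔAPC = 0.012

At Y = 2642: C = 59 + 0.71(2642) = 1934.82, APC = 1934.82/2642 = 0.7323
At Y = 5742: C = 4135.82, APC = 4135.82/5742 = 0.7203
Fall in APC = 0.7323 − 0.7203 = 0.012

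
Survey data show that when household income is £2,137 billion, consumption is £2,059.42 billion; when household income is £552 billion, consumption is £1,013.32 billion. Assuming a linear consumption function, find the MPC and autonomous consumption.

MPC = ΔC/ΔY = (2059.42 − 1013.32)/(2137 − 552) = 1046.1/1585 = 0.66
a = C − MPC·Y = 1013.32 − 0.66(552) = 1013.32 − 364.32 = 649

MPC = 0.66; a = 649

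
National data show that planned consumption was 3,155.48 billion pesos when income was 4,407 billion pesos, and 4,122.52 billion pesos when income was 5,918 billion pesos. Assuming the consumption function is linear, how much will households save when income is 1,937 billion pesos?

S = 362.32

MPC = (4122.52 − 3155.48)/(5918 − 4407) = 967.04/1511 = 0.64
a = 3155.48 − 0.64(4407) = 3155.48 − 2820.48 = 335
C = 335 + 0.64(1937) = 1574.68
S = 1937 − 1574.68 = 362.32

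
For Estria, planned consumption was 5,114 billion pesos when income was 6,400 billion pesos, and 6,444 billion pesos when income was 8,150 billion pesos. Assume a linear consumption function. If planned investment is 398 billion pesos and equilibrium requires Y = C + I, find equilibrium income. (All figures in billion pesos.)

MPC = (6444 − 5114)/(8150 − 6400) = 1330/1750 = 0.76
a = 5114 − 0.76(6400) = 250
Equilibrium: Y = 250 + 0.76Y + 398
0.24Y = 648, so Y = 648/0.24 = 2700

Y = 2700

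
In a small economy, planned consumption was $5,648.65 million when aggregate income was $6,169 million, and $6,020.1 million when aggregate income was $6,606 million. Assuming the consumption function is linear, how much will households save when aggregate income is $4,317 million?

MPC = (6020.1 − 5648.65)/(6606 − 6169) = 371.45/437 = 0.85
a = 5648.65 − 0.85(6169) = 5648.65 − 5243.65 = 405
C = 405 + 0.85(4317) = 4074.45
S = 4317 − 4074.45 = 242.55

S = 242.55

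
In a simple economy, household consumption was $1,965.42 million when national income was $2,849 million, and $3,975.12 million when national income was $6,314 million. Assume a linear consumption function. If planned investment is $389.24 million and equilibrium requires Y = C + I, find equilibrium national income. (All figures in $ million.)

MPC = (3975.12 − 1965.42)/(6314 − 2849) = 2009.7/3465 = 0.58
a = 1965.42 − 0.58(2849) = 313
Equilibrium: Y = 313 + 0.58Y + 389.24
0.42Y = 702.24, so Y = 702.24/0.42 = 1672

Y = 1672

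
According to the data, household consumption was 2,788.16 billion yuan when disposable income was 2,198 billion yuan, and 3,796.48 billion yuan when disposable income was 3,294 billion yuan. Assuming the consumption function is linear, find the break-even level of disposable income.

Y = 9575

MPC = (3796.48 − 2788.16)/(3294 − 2198) = 1008.32/1096 = 0.92
a = 2788.16 − 0.92(2198) = 2788.16 − 2022.16 = 766
Break-even: Y = a/(1−MPC) = 766/0.08 = 9575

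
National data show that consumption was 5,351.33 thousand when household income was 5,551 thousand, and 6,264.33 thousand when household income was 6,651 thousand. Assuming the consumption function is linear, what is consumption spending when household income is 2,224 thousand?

C = 2589.92

MPC = (6264.33 − 5351.33)/(6651 − 5551) = 913/1100 = 0.83
a = 5351.33 − 0.83(5551) = 5351.33 − 4607.33 = 744
C = 744 + 0.83(2224) = 744 + 1845.92 = 2589.92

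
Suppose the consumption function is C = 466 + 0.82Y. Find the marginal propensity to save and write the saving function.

MPS = 0.18; S = -466 + 0.18Y

MPS = 1 − MPC = 1 − 0.82 = 0.18
S = Y − C = -466 + 0.18Y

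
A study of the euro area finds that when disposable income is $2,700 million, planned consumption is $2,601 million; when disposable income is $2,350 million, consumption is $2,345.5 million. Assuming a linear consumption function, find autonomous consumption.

a = 630

MPC = ΔC/ΔY = (2601 − 2345.5)/(2700 − 2350) = 255.5/350 = 0.73
a = C − MPC·Y = 2345.5 − 0.73(2350) = 2345.5 − 1715.5 = 630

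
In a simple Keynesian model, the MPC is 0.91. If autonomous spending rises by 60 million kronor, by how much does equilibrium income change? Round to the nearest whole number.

The multiplier is 1/(1 − MPC) = 1/0.09.
ΔY = 60/0.09 = 666.67 ≈ 667

ΔY ≈ 667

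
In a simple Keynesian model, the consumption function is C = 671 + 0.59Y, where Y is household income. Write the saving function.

S = Y − C = Y − (671 + 0.59Y) = -671 + (1 − 0.59)Y

S = -671 + 0.41Y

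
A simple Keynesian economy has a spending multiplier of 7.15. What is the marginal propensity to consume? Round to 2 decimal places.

MPC = 0.86

k = 1/(1 − MPC), so 1 − MPC = 1/k = 1/7.15 = 0.1399
MPC = 1 − 0.1399 = 0.86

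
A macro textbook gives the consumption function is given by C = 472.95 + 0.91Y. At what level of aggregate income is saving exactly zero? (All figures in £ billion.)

At break-even, C = Y: 472.95 + 0.91Y = Y
0.09Y = 472.95, so Y = 472.95/0.09 = 5255

Y = 5255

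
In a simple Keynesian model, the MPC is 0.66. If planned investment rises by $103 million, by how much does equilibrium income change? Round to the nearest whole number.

The multiplier is 1/(1 − MPC) = 1/0.34.
ΔY = 103/0.34 = 302.94 ≈ 303

ΔY ≈ 303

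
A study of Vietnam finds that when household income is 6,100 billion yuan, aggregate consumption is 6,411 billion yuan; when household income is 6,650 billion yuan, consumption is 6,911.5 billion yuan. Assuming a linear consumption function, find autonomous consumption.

a = 860

MPC = ΔC/ΔY = (6911.5 − 6411)/(6650 − 6100) = 500.5/550 = 0.91
a = C − MPC·Y = 6411 − 0.91(6100) = 6411 − 5551 = 860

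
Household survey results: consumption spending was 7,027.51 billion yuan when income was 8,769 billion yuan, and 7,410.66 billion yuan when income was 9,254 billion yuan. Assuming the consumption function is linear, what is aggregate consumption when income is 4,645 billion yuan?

C = 3769.55

MPC = (7410.66 − 7027.51)/(9254 − 8769) = 383.15/485 = 0.79
a = 7027.51 − 0.79(8769) = 7027.51 − 6927.51 = 100
C = 100 + 0.79(4645) = 100 + 3669.55 = 3769.55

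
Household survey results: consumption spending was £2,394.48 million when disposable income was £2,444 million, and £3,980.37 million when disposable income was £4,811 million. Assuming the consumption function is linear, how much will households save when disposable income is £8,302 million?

MPC = (3980.37 − 2394.48)/(4811 − 2444) = 1585.89/2367 = 0.67
a = 2394.48 − 0.67(2444) = 2394.48 − 1637.48 = 757
C = 757 + 0.67(8302) = 6319.34
S = 8302 − 6319.34 = 1982.66

S = 1982.66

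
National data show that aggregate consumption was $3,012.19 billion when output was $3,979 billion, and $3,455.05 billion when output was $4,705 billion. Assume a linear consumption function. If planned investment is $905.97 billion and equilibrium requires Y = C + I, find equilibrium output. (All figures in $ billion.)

MPC = (3455.05 − 3012.19)/(4705 − 3979) = 442.86/726 = 0.61
a = 3012.19 − 0.61(3979) = 585
Equilibrium: Y = 585 + 0.61Y + 905.97
0.39Y = 1490.97, so Y = 1490.97/0.39 = 3823

Y = 3823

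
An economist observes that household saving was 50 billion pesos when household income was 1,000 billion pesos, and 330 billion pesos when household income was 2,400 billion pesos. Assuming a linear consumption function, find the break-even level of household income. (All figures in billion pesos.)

Y = 750

MPS = ΔS/ΔY = (330 − 50)/(2400 − 1000) = 280/1400 = 0.2
MPC = 1 − MPS = 0.8
From S(1000) = 50: −a + 0.2(1000) = 50, so a = 200 − 50 = 150
Break-even (S = 0): Y = a/MPS = 150/0.2 = 750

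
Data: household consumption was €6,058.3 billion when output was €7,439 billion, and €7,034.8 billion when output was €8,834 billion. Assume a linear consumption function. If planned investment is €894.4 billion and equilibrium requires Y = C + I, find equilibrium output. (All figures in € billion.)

MPC = (7034.8 − 6058.3)/(8834 − 7439) = 976.5/1395 = 0.7
a = 6058.3 − 0.7(7439) = 851
Equilibrium: Y = 851 + 0.7Y + 894.4
0.3Y = 1745.4, so Y = 1745.4/0.3 = 5818

Y = 5818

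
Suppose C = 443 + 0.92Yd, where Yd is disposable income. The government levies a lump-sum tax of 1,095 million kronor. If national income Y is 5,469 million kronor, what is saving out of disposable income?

S = -93.08

Yd = Y − T = 5469 − 1095 = 4374
C = 443 + 0.92(4374) = 443 + 4024.08 = 4467.08
S = Yd − C = 4374 − 4467.08 = -93.08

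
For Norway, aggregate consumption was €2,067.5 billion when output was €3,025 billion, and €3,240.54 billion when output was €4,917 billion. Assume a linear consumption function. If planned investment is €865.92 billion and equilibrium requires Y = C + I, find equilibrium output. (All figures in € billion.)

Y = 2784

MPC = (3240.54 − 2067.5)/(4917 − 3025) = 1173.04/1892 = 0.62
a = 2067.5 − 0.62(3025) = 192
Equilibrium: Y = 192 + 0.62Y + 865.92
0.38Y = 1057.92, so Y = 1057.92/0.38 = 2784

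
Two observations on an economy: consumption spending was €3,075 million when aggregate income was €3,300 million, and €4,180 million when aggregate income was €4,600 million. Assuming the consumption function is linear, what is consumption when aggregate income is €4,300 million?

MPC = (4180 − 3075)/(4600 − 3300) = 1105/1300 = 0.85
a = 3075 − 0.85(3300) = 3075 − 2805 = 270
C = 270 + 0.85(4300) = 270 + 3655 = 3925

C = 3925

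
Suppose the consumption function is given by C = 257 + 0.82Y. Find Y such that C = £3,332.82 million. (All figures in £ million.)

Y = 3751

257 + 0.82Y = 3332.82
0.82Y = 3075.82, so Y = 3075.82/0.82 = 3751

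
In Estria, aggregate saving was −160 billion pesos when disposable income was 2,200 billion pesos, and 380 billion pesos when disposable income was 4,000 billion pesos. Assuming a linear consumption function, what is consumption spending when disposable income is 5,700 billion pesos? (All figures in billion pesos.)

C = 4810

MPS = ΔS/ΔY = (380 − (-160))/(4000 − 2200) = 540/1800 = 0.3
MPC = 1 − MPS = 0.7
Autonomous saving = -160 − 0.3(2200) = -820, so a = 820
C = 820 + 0.7(5700) = 820 + 3990 = 4810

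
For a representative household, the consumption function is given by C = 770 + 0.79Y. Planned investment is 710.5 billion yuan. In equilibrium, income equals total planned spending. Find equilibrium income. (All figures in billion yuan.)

Y = C + I = 770 + 0.79Y + 710.5
Y − 0.79Y = 1480.5
0.21Y = 1480.5, so Y = 1480.5/0.21 = 7050

Y = 7050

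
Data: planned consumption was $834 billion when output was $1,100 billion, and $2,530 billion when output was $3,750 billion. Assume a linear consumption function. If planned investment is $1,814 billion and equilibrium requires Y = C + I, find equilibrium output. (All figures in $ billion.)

MPC = (2530 − 834)/(3750 − 1100) = 1696/2650 = 0.64
a = 834 − 0.64(1100) = 130
Equilibrium: Y = 130 + 0.64Y + 1814
0.36Y = 1944, so Y = 1944/0.36 = 5400

Y = 5400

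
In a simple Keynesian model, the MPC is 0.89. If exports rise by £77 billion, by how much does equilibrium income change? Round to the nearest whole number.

ΔY ≈ 700

The multiplier is 1/(1 − MPC) = 1/0.11.
ΔY = 77/0.11 = 700.00 ≈ 700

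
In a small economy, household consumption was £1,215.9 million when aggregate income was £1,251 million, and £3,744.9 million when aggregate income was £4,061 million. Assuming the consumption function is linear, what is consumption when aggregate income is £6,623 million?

C = 6050.7

MPC = (3744.9 − 1215.9)/(4061 − 1251) = 2529/2810 = 0.9
a = 1215.9 − 0.9(1251) = 1215.9 − 1125.9 = 90
C = 90 + 0.9(6623) = 90 + 5960.7 = 6050.7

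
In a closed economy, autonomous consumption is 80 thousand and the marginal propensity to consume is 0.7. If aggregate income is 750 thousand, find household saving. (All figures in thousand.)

S = 145

C = 80 + 0.7(750) = 80 + 525 = 605
S = Y − C = 750 − 605 = 145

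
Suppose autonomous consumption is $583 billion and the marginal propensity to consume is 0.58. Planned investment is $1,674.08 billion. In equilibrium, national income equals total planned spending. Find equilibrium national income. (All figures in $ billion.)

Y = 5374

Y = C + I = 583 + 0.58Y + 1674.08
Y − 0.58Y = 2257.08
0.42Y = 2257.08, so Y = 2257.08/0.42 = 5374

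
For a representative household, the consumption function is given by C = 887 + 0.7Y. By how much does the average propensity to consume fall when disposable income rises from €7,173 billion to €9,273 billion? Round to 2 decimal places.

At Y = 7173: C = 887 + 0.7(7173) = 5908.1, APC = 5908.1/7173 = 0.824
At Y = 9273: C = 7378.1, APC = 7378.1/9273 = 0.796
Fall in APC = 0.824 − 0.796 = 0.028 ≈ 0.03

ΔAPC = 0.03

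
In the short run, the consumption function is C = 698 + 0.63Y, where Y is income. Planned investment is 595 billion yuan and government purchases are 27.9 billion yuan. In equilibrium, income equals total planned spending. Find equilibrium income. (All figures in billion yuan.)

Y = C + I + G = 698 + 0.63Y + 595 + 27.9
Y − 0.63Y = 1320.9
0.37Y = 1320.9, so Y = 1320.9/0.37 = 3570

Y = 3570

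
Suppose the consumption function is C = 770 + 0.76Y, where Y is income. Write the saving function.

S = -770 + 0.24Y

S = Y − C = Y − (770 + 0.76Y) = -770 + (1 − 0.76)Y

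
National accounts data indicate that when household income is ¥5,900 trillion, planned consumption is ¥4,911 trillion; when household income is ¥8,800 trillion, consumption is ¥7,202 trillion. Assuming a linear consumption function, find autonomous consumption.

MPC = ΔC/ΔY = (7202 − 4911)/(8800 − 5900) = 2291/2900 = 0.79
a = C − MPC·Y = 4911 − 0.79(5900) = 4911 − 4661 = 250

a = 250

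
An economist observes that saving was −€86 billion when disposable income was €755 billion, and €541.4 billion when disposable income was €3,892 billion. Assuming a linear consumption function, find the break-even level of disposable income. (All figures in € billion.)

Y = 1185

MPS = ΔS/ΔY = (541.4 − (-86))/(3892 − 755) = 627.4/3137 = 0.2
MPC = 1 − MPS = 0.8
From S(755) = -86: −a + 0.2(755) = -86, so a = 151 − (-86) = 237
Break-even (S = 0): Y = a/MPS = 237/0.2 = 1185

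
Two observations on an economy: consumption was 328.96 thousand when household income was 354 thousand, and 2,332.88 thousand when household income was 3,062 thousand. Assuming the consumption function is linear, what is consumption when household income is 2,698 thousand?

C = 2063.52

MPC = (2332.88 − 328.96)/(3062 − 354) = 2003.92/2708 = 0.74
a = 328.96 − 0.74(354) = 328.96 − 261.96 = 67
C = 67 + 0.74(2698) = 67 + 1996.52 = 2063.52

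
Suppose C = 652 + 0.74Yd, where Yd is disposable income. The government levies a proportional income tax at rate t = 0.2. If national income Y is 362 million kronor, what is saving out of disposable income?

Yd = (1 − 0.2)(362) = 0.8(362) = 289.6
C = 652 + 0.74(289.6) = 652 + 214.304 = 866.304
S = Yd − C = 289.6 − 866.304 = -576.704

S = -576.704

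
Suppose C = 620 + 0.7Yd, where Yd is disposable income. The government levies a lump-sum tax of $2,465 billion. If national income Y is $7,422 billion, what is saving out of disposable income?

S = 867.1

Yd = Y − T = 7422 − 2465 = 4957
C = 620 + 0.7(4957) = 620 + 3469.9 = 4089.9
S = Yd − C = 4957 − 4089.9 = 867.1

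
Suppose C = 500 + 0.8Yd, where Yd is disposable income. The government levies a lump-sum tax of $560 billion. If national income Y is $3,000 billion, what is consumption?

Yd = Y − T = 3000 − 560 = 2440
C = 500 + 0.8(2440) = 500 + 1952 = 2452

C = 2452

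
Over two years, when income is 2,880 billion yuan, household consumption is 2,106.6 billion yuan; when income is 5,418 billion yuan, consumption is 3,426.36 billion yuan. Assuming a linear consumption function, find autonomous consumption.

a = 609

MPC = ΔC/ΔY = (3426.36 − 2106.6)/(5418 − 2880) = 1319.76/2538 = 0.52
a = C − MPC·Y = 2106.6 − 0.52(2880) = 2106.6 − 1497.6 = 609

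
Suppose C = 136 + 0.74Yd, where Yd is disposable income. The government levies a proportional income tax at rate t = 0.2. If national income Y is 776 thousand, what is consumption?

C = 595.392

Yd = (1 − 0.2)(776) = 0.8(776) = 620.8
C = 136 + 0.74(620.8) = 136 + 459.392 = 595.392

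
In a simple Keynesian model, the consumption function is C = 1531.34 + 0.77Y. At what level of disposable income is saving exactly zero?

Y = 6658

At break-even, C = Y: 1531.34 + 0.77Y = Y
0.23Y = 1531.34, so Y = 1531.34/0.23 = 6658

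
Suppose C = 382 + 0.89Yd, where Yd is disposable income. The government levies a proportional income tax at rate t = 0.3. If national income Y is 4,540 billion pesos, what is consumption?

Yd = (1 − 0.3)(4540) = 0.7(4540) = 3178
C = 382 + 0.89(3178) = 382 + 2828.42 = 3210.42

C = 3210.42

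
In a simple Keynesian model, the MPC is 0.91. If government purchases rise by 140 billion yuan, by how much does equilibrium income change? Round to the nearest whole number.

ΔY ≈ 1556

The multiplier is 1/(1 − MPC) = 1/0.09.
ΔY = 140/0.09 = 1555.56 ≈ 1556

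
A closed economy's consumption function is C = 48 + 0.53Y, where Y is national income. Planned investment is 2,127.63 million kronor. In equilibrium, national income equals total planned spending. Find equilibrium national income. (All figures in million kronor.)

Y = 4629

Y = C + I = 48 + 0.53Y + 2127.63
Y − 0.53Y = 2175.63
0.47Y = 2175.63, so Y = 2175.63/0.47 = 4629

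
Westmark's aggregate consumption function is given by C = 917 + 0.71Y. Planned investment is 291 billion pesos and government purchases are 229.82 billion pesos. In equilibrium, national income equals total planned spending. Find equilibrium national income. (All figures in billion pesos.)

Y = C + I + G = 917 + 0.71Y + 291 + 229.82
Y − 0.71Y = 1437.82
0.29Y = 1437.82, so Y = 1437.82/0.29 = 4958

Y = 4958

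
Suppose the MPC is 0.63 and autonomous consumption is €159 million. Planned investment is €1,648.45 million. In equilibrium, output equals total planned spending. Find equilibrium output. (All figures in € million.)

Y = 4885

Y = C + I = 159 + 0.63Y + 1648.45
Y − 0.63Y = 1807.45
0.37Y = 1807.45, so Y = 1807.45/0.37 = 4885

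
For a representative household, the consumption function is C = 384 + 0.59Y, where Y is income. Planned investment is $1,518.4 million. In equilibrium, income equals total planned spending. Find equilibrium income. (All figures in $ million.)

Y = C + I = 384 + 0.59Y + 1518.4
Y − 0.59Y = 1902.4
0.41Y = 1902.4, so Y = 1902.4/0.41 = 4640

Y = 4640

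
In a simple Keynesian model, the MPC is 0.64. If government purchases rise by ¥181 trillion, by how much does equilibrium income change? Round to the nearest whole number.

ΔY ≈ 503

The multiplier is 1/(1 − MPC) = 1/0.36.
ΔY = 181/0.36 = 502.78 ≈ 503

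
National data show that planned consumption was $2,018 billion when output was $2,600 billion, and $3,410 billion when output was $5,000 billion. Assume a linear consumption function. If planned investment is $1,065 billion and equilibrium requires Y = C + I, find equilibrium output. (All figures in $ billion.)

Y = 3750

MPC = (3410 − 2018)/(5000 − 2600) = 1392/2400 = 0.58
a = 2018 − 0.58(2600) = 510
Equilibrium: Y = 510 + 0.58Y + 1065
0.42Y = 1575, so Y = 1575/0.42 = 3750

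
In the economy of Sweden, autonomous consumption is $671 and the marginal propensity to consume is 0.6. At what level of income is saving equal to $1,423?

S = Y − C = -671 + 0.4Y
-671 + 0.4Y = 1423, so 0.4Y = 2094 and Y = 5235

Y = 5235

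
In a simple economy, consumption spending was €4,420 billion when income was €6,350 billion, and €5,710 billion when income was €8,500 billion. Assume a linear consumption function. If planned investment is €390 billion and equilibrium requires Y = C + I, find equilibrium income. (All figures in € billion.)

MPC = (5710 − 4420)/(8500 − 6350) = 1290/2150 = 0.6
a = 4420 − 0.6(6350) = 610
Equilibrium: Y = 610 + 0.6Y + 390
0.4Y = 1000, so Y = 1000/0.4 = 2500

Y = 2500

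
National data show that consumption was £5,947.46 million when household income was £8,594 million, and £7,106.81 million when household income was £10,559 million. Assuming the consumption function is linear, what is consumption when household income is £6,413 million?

MPC = (7106.81 − 5947.46)/(10559 − 8594) = 1159.35/1965 = 0.59
a = 5947.46 − 0.59(8594) = 5947.46 − 5070.46 = 877
C = 877 + 0.59(6413) = 877 + 3783.67 = 4660.67

C = 4660.67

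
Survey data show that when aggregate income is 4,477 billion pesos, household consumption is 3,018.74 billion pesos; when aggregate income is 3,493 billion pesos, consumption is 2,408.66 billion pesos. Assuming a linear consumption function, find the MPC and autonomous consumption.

MPC = ΔC/ΔY = (3018.74 − 2408.66)/(4477 − 3493) = 610.08/984 = 0.62
a = C − MPC·Y = 2408.66 − 0.62(3493) = 2408.66 − 2165.66 = 243

MPC = 0.62; a = 243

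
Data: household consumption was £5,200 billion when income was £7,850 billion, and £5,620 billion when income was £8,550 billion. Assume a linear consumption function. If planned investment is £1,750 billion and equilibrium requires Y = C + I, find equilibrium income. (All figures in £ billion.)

Y = 5600

MPC = (5620 − 5200)/(8550 − 7850) = 420/700 = 0.6
a = 5200 − 0.6(7850) = 490
Equilibrium: Y = 490 + 0.6Y + 1750
0.4Y = 2240, so Y = 2240/0.4 = 5600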